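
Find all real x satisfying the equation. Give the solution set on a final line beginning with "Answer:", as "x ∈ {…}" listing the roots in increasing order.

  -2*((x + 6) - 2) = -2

Step 1. [-2*((x + 6) - 2) = -2] -2 out front; divide by -2, so div: (x + 6) - 2 = 1.
Step 2. [(x + 6) - 2 = 1] add 2: x sits inside (… - 2). So sub: x + 6 = 3.
Step 3. [x + 6 = 3] 6 comes off first (subtract 6). So sub: x = -3.

Answer: x ∈ {-3}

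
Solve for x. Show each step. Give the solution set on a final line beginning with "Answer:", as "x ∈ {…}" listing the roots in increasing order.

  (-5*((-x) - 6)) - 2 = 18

Step 1. [(-5*((-x) - 6)) - 2 = 18] peel the -2: add 2 from each side ⇒ sub: -5*((-x) - 6) = 20.
Step 2. [-5*((-x) - 6) = 20] leading coefficient -5: divide by -5, so div: (-x) - 6 = -4.
Step 3. [(-x) - 6 = -4] peel the -6: add 6 from each side ⇒ sub: -x = 2.
Step 4. [-x = 2] LHS negated; negate both sides, so neg: x = -2.

Answer: x ∈ {-2}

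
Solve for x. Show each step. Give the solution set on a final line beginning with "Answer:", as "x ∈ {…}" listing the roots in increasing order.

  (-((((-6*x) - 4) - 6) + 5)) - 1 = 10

Step 1. [(-((((-6*x) - 4) - 6) + 5)) - 1 = 10] the outer -1 inverts by adding 1, so sub: -((((-6*x) - 4) - 6) + 5) = 11.
Step 2. [-((((-6*x) - 4) - 6) + 5) = 11] flip signs both sides. So neg: (((-6*x) - 4) - 6) + 5 = -11.
Step 3. [(((-6*x) - 4) - 6) + 5 = -11] +5 is outermost — subtract 5 both sides. So sub: ((-6*x) - 4) - 6 = -16.
Step 4. [((-6*x) - 4) - 6 = -16] 6 comes off first (add 6). So sub: (-6*x) - 4 = -10.
Step 5. [(-6*x) - 4 = -10] peel the -4: add 4 from each side ⇒ sub: -6*x = -6.
Step 6. [-6*x = -6] leading coefficient -6: divide by -6. So div: x = 1.

Answer: x ∈ {1}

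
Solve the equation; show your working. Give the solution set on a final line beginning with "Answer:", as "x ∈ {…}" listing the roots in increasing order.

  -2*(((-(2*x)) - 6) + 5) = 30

Step 1. [-2*(((-(2*x)) - 6) + 5) = 30] leading coefficient -2: divide by -2 ⇒ div: ((-(2*x)) - 6) + 5 = -15.
Step 2. [((-(2*x)) - 6) + 5 = -15] the outer +5 inverts by subtracting 5 ⇒ sub: (-(2*x)) - 6 = -20.
Step 3. [(-(2*x)) - 6 = -20] 6 comes off first (add 6), so sub: -(2*x) = -14.
Step 4. [-(2*x) = -14] leading − — multiply by −1 ⇒ neg: 2*x = 14.
Step 5. [2*x = 14] LHS = 2·(…); ÷2 both sides ⇒ div: x = 7.

Answer: x ∈ {7}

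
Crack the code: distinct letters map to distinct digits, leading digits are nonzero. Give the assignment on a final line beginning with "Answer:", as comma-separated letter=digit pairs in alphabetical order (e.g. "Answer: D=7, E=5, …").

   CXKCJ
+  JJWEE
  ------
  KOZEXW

Step 1. [col 1: J + E ≡ W (mod 10)] several values work for W in column 1 (J + E ≡ W (mod 10), carry-in 0); try W=5, so W=5.
Step 2. [col 1: J + E ≡ W (mod 10)] several values work for E in column 1 (J + E ≡ W (mod 10), carry-in 0); try E=7, so E=7.
Step 3. [K] the sum has 6 digits but both addends have 5; that extra leading digit K is the final carry, namely 1. So K=1.
Step 4. [col 1: J + E ≡ W (mod 10)] column 1: given E=7, W=5, carry-in 0, and digits 1,5,7 already taken and all letters distinct, J+E≡W (mod 10) forces J=8 ⇒ J=8.
Step 5. [col 2: C + E ≡ X (mod 10)] X=2 is one option consistent with column 2 (C + E ≡ X (mod 10), carry-in 1) — take it. So X=2.
Step 6. [col 2: C + E ≡ X (mod 10)] from column 2 (E=7, X=2, carry-in 1, digits 1,2,5,7,8 already taken and all letters distinct): C must equal 4 ⇒ C=4.
Step 7. [col 4: X + J ≡ Z (mod 10)] column 4 reads X+J+carry(0)=Z with X=2, J=8; with digits 1,2,4,5,7,8 already taken and all letters distinct, the only value for Z is 0, so Z=0.
Step 8. [col 5: C + J ≡ O (mod 10)] column 5 reads C+J+carry(1)=O with C=4, J=8; with digits 0,1,2,4,5,7,8 already taken and all letters distinct, the only value for O is 3. So O=3.

Answer: C=4, E=7, J=8, K=1, O=3, W=5, X=2, Z=0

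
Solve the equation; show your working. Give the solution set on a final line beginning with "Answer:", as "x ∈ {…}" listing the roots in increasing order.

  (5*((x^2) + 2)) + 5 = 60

Step 1. [(5*((x^2) + 2)) + 5 = 60] common factor 5 (LHS and 60) — divide through ⇒ factor: ((x^2) + 2) + 1 = 12.
Step 2. [((x^2) + 2) + 1 = 12] the outer +1 inverts by subtracting 1. So sub: (x^2) + 2 = 11.
Step 3. [(x^2) + 2 = 11] subtract 2: x sits inside (… + 2). So sub: x^2 = 9.
Step 4. [x^2 = 9] LHS squared, RHS 9 ≥ 0: apply √ (±) ⇒ sqrt: x = 3 or -3.

Answer: x ∈ {-3, 3}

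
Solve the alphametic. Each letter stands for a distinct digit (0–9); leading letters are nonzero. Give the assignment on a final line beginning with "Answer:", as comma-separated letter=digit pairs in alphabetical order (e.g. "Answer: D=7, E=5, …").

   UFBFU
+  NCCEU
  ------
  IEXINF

Step 1. [col 1: U + U ≡ F (mod 10)] no forcing yet in column 1 (carry-in 0); F=2 is free and consistent — try it, so F=2.
Step 2. [col 1: U + U ≡ F (mod 10)] U=6 is one option consistent with column 1 (U + U ≡ F (mod 10), carry-in 0) — take it, so U=6.
Step 3. [I] the sum has 6 digits but both addends have 5; that extra leading digit I is the final carry, namely 1 ⇒ I=1.
Step 4. [col 2: F + E ≡ N (mod 10)] no forcing yet in column 2 (carry-in 1); E=5 is free and consistent — try it, so E=5.
Step 5. [col 2: F + E ≡ N (mod 10)] in column 2 we have F+E≡N with carry-in 1; given F=2, E=5 and digits 1,2,5,6 already taken and all letters distinct, that pins N to 8, so N=8.
Step 6. [col 3: B + C ≡ I (mod 10)] B=4 is one option consistent with column 3 (B + C ≡ I (mod 10), carry-in 0) — take it, so B=4.
Step 7. [col 3: B + C ≡ I (mod 10)] column 3 reads B+C+carry(0)=I with B=4, I=1; with digits 1,2,4,5,6,8 already taken and all letters distinct, the only value for C is 7 ⇒ C=7.
Step 8. [col 4: F + C ≡ X (mod 10)] from column 4 (F=2, C=7, carry-in 1, digits 1,2,4,5,6,7,8 already taken and all letters distinct): X must equal 0, so X=0.

Answer: B=4, C=7, E=5, F=2, I=1, N=8, U=6, X=0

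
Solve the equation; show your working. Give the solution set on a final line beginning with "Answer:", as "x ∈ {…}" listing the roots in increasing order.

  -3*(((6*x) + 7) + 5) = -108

Step 1. [-3*(((6*x) + 7) + 5) = -108] LHS = -3·(…); ÷-3 both sides ⇒ div: ((6*x) + 7) + 5 = 36.
Step 2. [((6*x) + 7) + 5 = 36] subtract 5: x sits inside (… + 5). So sub: (6*x) + 7 = 31.
Step 3. [(6*x) + 7 = 31] subtract 7: x sits inside (… + 7), so sub: 6*x = 24.
Step 4. [6*x = 24] 6 out front; divide by 6, so div: x = 4.

Answer: x ∈ {4}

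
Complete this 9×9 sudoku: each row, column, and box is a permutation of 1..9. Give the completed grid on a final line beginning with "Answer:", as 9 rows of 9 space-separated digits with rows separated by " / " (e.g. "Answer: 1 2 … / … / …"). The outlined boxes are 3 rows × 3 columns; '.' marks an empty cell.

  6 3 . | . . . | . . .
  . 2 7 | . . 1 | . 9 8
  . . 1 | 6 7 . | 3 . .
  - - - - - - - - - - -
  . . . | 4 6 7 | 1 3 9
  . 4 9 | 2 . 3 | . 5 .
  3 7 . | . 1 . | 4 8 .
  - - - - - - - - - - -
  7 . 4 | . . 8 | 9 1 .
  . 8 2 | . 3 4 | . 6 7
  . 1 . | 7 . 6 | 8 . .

Step 1. [r1c7∈{2,5,7}] r1c7 is the only open cell in col 7 admitting 2, so r1c7=2.
Step 2. [r7c4∈{5}] r7c4 is down to just 5 ⇒ r7c4=5.
Step 3. [r3c1∈{4,5,8,9}] across row 3, 8 lands solely at r3c1. So r3c1=8.
Step 4. [r1c3∈{5}] r1c3 has the single candidate 5. So r1c3=5.
Step 5. [r9c8∈{2,4}] r9c8 is the only open cell in col 8 admitting 2. So r9c8=2.
Step 6. [r1c6∈{9}] only 9 remains possible at r1c6, so r1c6=9.
Step 7. [r9c9∈{3,4,5}] row 9 places 4 nowhere but r9c9, so r9c9=4.
Step 8. [r2c5∈{4,5}] in col 5, 5 fits only at r2c5. So r2c5=5.
Step 9. [r9c1∈{5,9}] row 9 places 5 nowhere but r9c1 ⇒ r9c1=5.
Step 10. [r1c5∈{4,8}] r1c5 is the only open cell in col 5 admitting 4. So r1c5=4.
Step 11. [r5c9∈{6}] r5c9 is down to just 6. So r5c9=6.
Step 12. [r8c4∈{1,9}] 1 has one home in row 8: r8c4. So r8c4=1.
Step 13. [r7c5∈{2}] r7c5's peers cover all but 2. So r7c5=2.
Step 14. [r2c4∈{3}] r2c4 has the single candidate 3 ⇒ r2c4=3.
Step 15. [r4c2∈{5}] nothing but 5 survives at r4c2. So r4c2=5.
Step 16. [r5c7∈{7}] only 7 remains possible at r5c7 ⇒ r5c7=7.
Step 17. [r3c8∈{4}] r3c8's peers cover all but 4 ⇒ r3c8=4.
Step 18. [r3c9∈{5}] only 5 remains possible at r3c9, so r3c9=5.
Step 19. [r6c6∈{5}] r6c6's peers cover all but 5 ⇒ r6c6=5.
Step 20. [r7c2∈{6}] nothing but 6 survives at r7c2. So r7c2=6.
Step 21. [r5c5∈{8}] r5c5's peers cover all but 8, so r5c5=8.
Step 22. [r3c2∈{9}] r3c2 is down to just 9, so r3c2=9.
Step 23. [r9c3∈{3}] r9c3 has the single candidate 3 ⇒ r9c3=3.
Step 24. [r2c1∈{4}] nothing but 4 survives at r2c1. So r2c1=4.
Step 25. [r7c9∈{3}] r7c9 has the single candidate 3 ⇒ r7c9=3.
Step 26. [r1c9∈{1}] r1c9 is down to just 1 ⇒ r1c9=1.
Step 27. [r5c1∈{1}] nothing but 1 survives at r5c1 ⇒ r5c1=1.
Step 28. [r2c7∈{6}] r2c7's peers cover all but 6. So r2c7=6.
Step 29. [r3c6∈{2}] r3c6 is down to just 2 ⇒ r3c6=2.
Step 30. [r8c1∈{9}] r8c1 is down to just 9. So r8c1=9.
Step 31. [r6c9∈{2}] r6c9's peers cover all but 2. So r6c9=2.
Step 32. [r4c1∈{2}] nothing but 2 survives at r4c1, so r4c1=2.
Step 33. [r6c4∈{9}] nothing but 9 survives at r6c4 ⇒ r6c4=9.
Step 34. [r1c8∈{7}] r1c8 is down to just 7 ⇒ r1c8=7.
Step 35. [r1c4∈{8}] r1c4's peers cover all but 8, so r1c4=8.
Step 36. [r9c5∈{9}] nothing but 9 survives at r9c5 ⇒ r9c5=9.
Step 37. [r6c3∈{6}] r6c3 has the single candidate 6. So r6c3=6.
Step 38. [r4c3∈{8}] r4c3 has the single candidate 8, so r4c3=8.
Step 39. [r8c7∈{5}] r8c7's peers cover all but 5 ⇒ r8c7=5.

Answer: 6 3 5 8 4 9 2 7 1 / 4 2 7 3 5 1 6 9 8 / 8 9 1 6 7 2 3 4 5 / 2 5 8 4 6 7 1 3 9 / 1 4 9 2 8 3 7 5 6 / 3 7 6 9 1 5 4 8 2 / 7 6 4 5 2 8 9 1 3 / 9 8 2 1 3 4 5 6 7 / 5 1 3 7 9 6 8 2 4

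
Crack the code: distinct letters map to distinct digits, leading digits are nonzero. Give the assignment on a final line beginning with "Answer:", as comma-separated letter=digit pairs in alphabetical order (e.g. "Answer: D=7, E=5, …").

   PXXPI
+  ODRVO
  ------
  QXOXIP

Step 1. [col 1: I + O ≡ P (mod 10)] no forcing yet in column 1 (carry-in 0); O=7 is free and consistent — try it ⇒ O=7.
Step 2. [col 1: I + O ≡ P (mod 10)] several values work for I in column 1 (I + O ≡ P (mod 10), carry-in 0); try I=9, so I=9.
Step 3. [col 1: I + O ≡ P (mod 10)] from column 1 (I=9, O=7, carry-in 0, digits 7,9 already taken and all letters distinct): P must equal 6 ⇒ P=6.
Step 4. [col 2: P + V ≡ I (mod 10)] in column 2 we have P+V≡I with carry-in 1; given P=6, I=9 and digits 6,7,9 already taken and all letters distinct, that pins V to 2, so V=2.
Step 5. [Q] Q is the leading digit of a 6-digit sum of two 5-digit numbers; the final carry is exactly 1 ⇒ Q=1.
Step 6. [col 3: X + R ≡ X (mod 10)] column 3: given nothing yet, carry-in 0, and digits 1,2,6,7,9 already taken and all letters distinct, X+R≡X (mod 10) forces R=0 ⇒ R=0.
Step 7. [col 3: X + R ≡ X (mod 10)] no forcing yet in column 3 (carry-in 0); X=3 is free and consistent — try it ⇒ X=3.
Step 8. [col 4: X + D ≡ O (mod 10)] column 4: given X=3, O=7, carry-in 0, and digits 0,1,2,3,6,7,9 already taken and all letters distinct, X+D≡O (mod 10) forces D=4, so D=4.

Answer: D=4, I=9, O=7, P=6, Q=1, R=0, V=2, X=3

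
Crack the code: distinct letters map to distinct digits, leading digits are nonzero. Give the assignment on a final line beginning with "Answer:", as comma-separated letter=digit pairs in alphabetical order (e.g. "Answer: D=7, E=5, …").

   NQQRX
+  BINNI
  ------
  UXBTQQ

Step 1. [col 1: X + I ≡ Q (mod 10)] several values work for Q in column 1 (X + I ≡ Q (mod 10), carry-in 0); try Q=7 ⇒ Q=7.
Step 2. [col 1: X + I ≡ Q (mod 10)] no forcing yet in column 1 (carry-in 0); X=2 is free and consistent — try it ⇒ X=2.
Step 3. [U] the sum has 6 digits but both addends have 5; that extra leading digit U is the final carry, namely 1 ⇒ U=1.
Step 4. [col 1: X + I ≡ Q (mod 10)] column 1 reads X+I+carry(0)=Q with X=2, Q=7; with digits 1,2,7 already taken and all letters distinct, the only value for I is 5 ⇒ I=5.
Step 5. [col 2: R + N ≡ Q (mod 10)] no forcing yet in column 2 (carry-in 0); N=8 is free and consistent — try it, so N=8.
Step 6. [col 2: R + N ≡ Q (mod 10)] from column 2 (N=8, Q=7, carry-in 0, digits 1,2,5,7,8 already taken and all letters distinct): R must equal 9 ⇒ R=9.
Step 7. [col 3: Q + N ≡ T (mod 10)] in column 3 we have Q+N≡T with carry-in 1; given Q=7, N=8 and digits 1,2,5,7,8,9 already taken and all letters distinct, that pins T to 6 ⇒ T=6.
Step 8. [col 4: Q + I ≡ B (mod 10)] in column 4 we have Q+I≡B with carry-in 1; given Q=7, I=5 and digits 1,2,5,6,7,8,9 already taken and all letters distinct, that pins B to 3. So B=3.

Answer: B=3, I=5, N=8, Q=7, R=9, T=6, U=1, X=2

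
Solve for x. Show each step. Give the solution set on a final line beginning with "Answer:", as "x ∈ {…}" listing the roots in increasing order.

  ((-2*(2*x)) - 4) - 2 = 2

Step 1. [((-2*(2*x)) - 4) - 2 = 2] -2 is outermost — add 2 both sides. So sub: (-2*(2*x)) - 4 = 4.
Step 2. [(-2*(2*x)) - 4 = 4] -2 | LHS and -2 | 4: pull -2 out. So factor: (2*x) + 2 = -2.
Step 3. [(2*x) + 2 = -2] 2 divides every term; factor it out, so factor: x + 1 = -1.
Step 4. [x + 1 = -1] +1 is outermost — subtract 1 both sides ⇒ sub: x = -2.

Answer: x ∈ {-2}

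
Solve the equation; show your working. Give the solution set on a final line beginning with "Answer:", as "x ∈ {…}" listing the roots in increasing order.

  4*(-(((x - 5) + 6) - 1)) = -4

Step 1. [4*(-(((x - 5) + 6) - 1)) = -4] 4·(inner) — divide through by 4. So div: -(((x - 5) + 6) - 1) = -1.
Step 2. [-(((x - 5) + 6) - 1) = -1] leading − — multiply by −1 ⇒ neg: ((x - 5) + 6) - 1 = 1.
Step 3. [((x - 5) + 6) - 1 = 1] -1 is outermost — add 1 both sides ⇒ sub: (x - 5) + 6 = 2.
Step 4. [(x - 5) + 6 = 2] the outer +6 inverts by subtracting 6, so sub: x - 5 = -4.
Step 5. [x - 5 = -4] peel the -5: add 5 from each side ⇒ sub: x = 1.

Answer: x ∈ {1}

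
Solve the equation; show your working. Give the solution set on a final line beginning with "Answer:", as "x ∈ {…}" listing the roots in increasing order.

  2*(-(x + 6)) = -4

Step 1. [2*(-(x + 6)) = -4] leading coefficient 2: divide by 2 ⇒ div: -(x + 6) = -2.
Step 2. [-(x + 6) = -2] LHS negated; negate both sides, so neg: x + 6 = 2.
Step 3. [x + 6 = 2] +6 is outermost — subtract 6 both sides. So sub: x = -4.

Answer: x ∈ {-4}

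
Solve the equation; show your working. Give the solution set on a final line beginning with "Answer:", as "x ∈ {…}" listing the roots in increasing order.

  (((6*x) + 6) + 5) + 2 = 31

Step 1. [(((6*x) + 6) + 5) + 2 = 31] peel the +2: subtract 2 from each side. So sub: ((6*x) + 6) + 5 = 29.
Step 2. [((6*x) + 6) + 5 = 29] peel the +5: subtract 5 from each side, so sub: (6*x) + 6 = 24.
Step 3. [(6*x) + 6 = 24] 6 divides every term; factor it out, so factor: x + 1 = 4.
Step 4. [x + 1 = 4] subtract 1: x sits inside (… + 1), so sub: x = 3.

Answer: x ∈ {3}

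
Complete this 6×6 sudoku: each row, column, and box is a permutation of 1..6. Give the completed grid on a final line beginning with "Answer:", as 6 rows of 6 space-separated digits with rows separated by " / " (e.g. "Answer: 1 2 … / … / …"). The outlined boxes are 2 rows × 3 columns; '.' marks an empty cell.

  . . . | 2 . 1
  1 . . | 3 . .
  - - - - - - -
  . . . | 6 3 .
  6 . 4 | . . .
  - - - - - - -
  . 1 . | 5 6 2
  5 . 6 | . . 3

Step 1. [r6c2∈{2,4}] across row 6, 2 lands solely at r6c2, so r6c2=2.
Step 2. [r3c2∈{5}] r3c2's peers cover all but 5. So r3c2=5.
Step 3. [r2c6∈{4,5,6}] col 6 places 6 nowhere but r2c6. So r2c6=6.
Step 4. [r2c2∈{4}] r2c2 is down to just 4 ⇒ r2c2=4.
Step 5. [r1c1∈{3}] only 3 remains possible at r1c1 ⇒ r1c1=3.
Step 6. [r2c5∈{5}] r2c5's peers cover all but 5, so r2c5=5.
Step 7. [r4c4∈{1}] nothing but 1 survives at r4c4 ⇒ r4c4=1.
Step 8. [r6c5∈{1,4}] 1 has one home in row 6: r6c5. So r6c5=1.
Step 9. [r3c3∈{1,2}] r3c3 is the only open cell in row 3 admitting 1. So r3c3=1.
Step 10. [r5c1∈{4}] r5c1 is down to just 4, so r5c1=4.
Step 11. [r1c5∈{4}] r1c5's peers cover all but 4, so r1c5=4.
Step 12. [r1c2∈{6}] r1c2's peers cover all but 6. So r1c2=6.
Step 13. [r1c3∈{5}] r1c3's peers cover all but 5, so r1c3=5.
Step 14. [r4c2∈{3}] r4c2 has the single candidate 3. So r4c2=3.
Step 15. [r3c1∈{2}] r3c1 has the single candidate 2. So r3c1=2.
Step 16. [r5c3∈{3}] only 3 remains possible at r5c3. So r5c3=3.
Step 17. [r4c6∈{5}] only 5 remains possible at r4c6. So r4c6=5.
Step 18. [r3c6∈{4}] r3c6 is down to just 4. So r3c6=4.
Step 19. [r2c3∈{2}] only 2 remains possible at r2c3. So r2c3=2.
Step 20. [r4c5∈{2}] r4c5 has the single candidate 2. So r4c5=2.
Step 21. [r6c4∈{4}] nothing but 4 survives at r6c4 ⇒ r6c4=4.

Answer: 3 6 5 2 4 1 / 1 4 2 3 5 6 / 2 5 1 6 3 4 / 6 3 4 1 2 5 / 4 1 3 5 6 2 / 5 2 6 4 1 3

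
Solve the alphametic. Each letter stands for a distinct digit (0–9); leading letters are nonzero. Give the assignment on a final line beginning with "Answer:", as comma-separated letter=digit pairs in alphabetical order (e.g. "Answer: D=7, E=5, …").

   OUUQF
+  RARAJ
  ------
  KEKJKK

Step 1. [col 1: F + J ≡ K (mod 10)] column 1 (F + J ≡ K (mod 10), carry-in 0) doesn't pin K yet; pick K=1 and continue. So K=1.
Step 2. [col 1: F + J ≡ K (mod 10)] no forcing yet in column 1 (carry-in 0); F=3 is free and consistent — try it ⇒ F=3.
Step 3. [col 1: F + J ≡ K (mod 10)] from column 1 (F=3, K=1, carry-in 0, digits 1,3 already taken and all letters distinct): J must equal 8. So J=8.
Step 4. [col 2: Q + A ≡ K (mod 10)] several values work for Q in column 2 (Q + A ≡ K (mod 10), carry-in 1); try Q=4, so Q=4.
Step 5. [col 2: Q + A ≡ K (mod 10)] from column 2 (Q=4, K=1, carry-in 1, digits 1,3,4,8 already taken and all letters distinct): A must equal 6 ⇒ A=6.
Step 6. [col 3: U + R ≡ J (mod 10)] several values work for U in column 3 (U + R ≡ J (mod 10), carry-in 1); try U=5, so U=5.
Step 7. [col 3: U + R ≡ J (mod 10)] in column 3 we have U+R≡J with carry-in 1; given U=5, J=8 and digits 1,3,4,5,6,8 already taken and all letters distinct, that pins R to 2. So R=2.
Step 8. [col 5: O + R ≡ E (mod 10)] column 5: given R=2, carry-in 1, and digits 1,2,3,4,5,6,8 already taken and all letters distinct, O+R≡E (mod 10) forces O=7. So O=7.
Step 9. [col 5: O + R ≡ E (mod 10)] in column 5 we have O+R≡E with carry-in 1; given O=7, R=2 and digits 1,2,3,4,5,6,7,8 already taken and all letters distinct, that pins E to 0 ⇒ E=0.

Answer: A=6, E=0, F=3, J=8, K=1, O=7, Q=4, R=2, U=5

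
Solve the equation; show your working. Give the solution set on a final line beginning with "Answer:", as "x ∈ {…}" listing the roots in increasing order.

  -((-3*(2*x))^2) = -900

Step 1. [-((-3*(2*x))^2) = -900] leading − — multiply by −1 ⇒ neg: (-3*(2*x))^2 = 900.
Step 2. [(-3*(2*x))^2 = 900] 900 ≥ 0, LHS is (·)² — take ±√ ⇒ sqrt: -3*(2*x) = 30 or -30.
Step 3. [-3*(2*x) = 30 or -30] divide by the outer -3 ⇒ div: 2*x = -10 or 10.
Step 4. [2*x = -10 or 10] 2·(inner) — divide through by 2 ⇒ div: x = -5 or 5.

Answer: x ∈ {-5, 5}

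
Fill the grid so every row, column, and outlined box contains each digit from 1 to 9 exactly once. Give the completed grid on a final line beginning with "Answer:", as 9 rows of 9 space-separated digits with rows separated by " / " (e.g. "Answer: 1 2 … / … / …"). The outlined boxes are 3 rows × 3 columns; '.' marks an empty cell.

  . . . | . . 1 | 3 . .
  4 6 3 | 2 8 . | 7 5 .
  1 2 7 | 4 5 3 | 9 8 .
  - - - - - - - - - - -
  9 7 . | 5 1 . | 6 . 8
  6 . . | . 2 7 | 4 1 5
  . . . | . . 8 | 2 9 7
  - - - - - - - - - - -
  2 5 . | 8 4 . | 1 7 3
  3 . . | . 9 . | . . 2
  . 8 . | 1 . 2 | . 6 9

Step 1. [r9c3∈{4}] nothing but 4 survives at r9c3, so r9c3=4.
Step 2. [r8c4∈{6,7}] 7 has one home in row 8: r8c4, so r8c4=7.
Step 3. [r5c2∈{3}] r5c2 has the single candidate 3, so r5c2=3.
Step 4. [r7c6∈{6}] only 6 remains possible at r7c6 ⇒ r7c6=6.
Step 5. [r1c2∈{9}] r1c2 has the single candidate 9. So r1c2=9.
Step 6. [r1c4∈{6}] r1c4's peers cover all but 6, so r1c4=6.
Step 7. [r8c2∈{1}] nothing but 1 survives at r8c2, so r8c2=1.
Step 8. [r6c1∈{5}] only 5 remains possible at r6c1 ⇒ r6c1=5.
Step 9. [r8c8∈{4}] r8c8's peers cover all but 4 ⇒ r8c8=4.
Step 10. [r9c5∈{3}] r9c5 has the single candidate 3 ⇒ r9c5=3.
Step 11. [r1c3∈{5,8}] r1c3 is the only open cell in row 1 admitting 5, so r1c3=5.
Step 12. [r9c7∈{5}] r9c7 is down to just 5. So r9c7=5.
Step 13. [r1c1∈{8}] only 8 remains possible at r1c1, so r1c1=8.
Step 14. [r5c4∈{9}] nothing but 9 survives at r5c4, so r5c4=9.
Step 15. [r1c5∈{7}] r1c5 is down to just 7, so r1c5=7.
Step 16. [r1c9∈{4}] r1c9's peers cover all but 4 ⇒ r1c9=4.
Step 17. [r5c3∈{8}] nothing but 8 survives at r5c3. So r5c3=8.
Step 18. [r1c8∈{2}] r1c8's peers cover all but 2 ⇒ r1c8=2.
Step 19. [r6c2∈{4}] nothing but 4 survives at r6c2. So r6c2=4.
Step 20. [r4c6∈{4}] r4c6 is down to just 4 ⇒ r4c6=4.
Step 21. [r6c4∈{3}] r6c4's peers cover all but 3 ⇒ r6c4=3.
Step 22. [r9c1∈{7}] r9c1's peers cover all but 7. So r9c1=7.
Step 23. [r2c9∈{1}] r2c9's peers cover all but 1. So r2c9=1.
Step 24. [r2c6∈{9}] only 9 remains possible at r2c6. So r2c6=9.
Step 25. [r8c3∈{6}] only 6 remains possible at r8c3 ⇒ r8c3=6.
Step 26. [r8c7∈{8}] r8c7 is down to just 8 ⇒ r8c7=8.
Step 27. [r6c3∈{1}] r6c3 has the single candidate 1 ⇒ r6c3=1.
Step 28. [r4c3∈{2}] r4c3's peers cover all but 2 ⇒ r4c3=2.
Step 29. [r6c5∈{6}] r6c5 is down to just 6 ⇒ r6c5=6.
Step 30. [r8c6∈{5}] r8c6 is down to just 5. So r8c6=5.
Step 31. [r7c3∈{9}] nothing but 9 survives at r7c3. So r7c3=9.
Step 32. [r4c8∈{3}] r4c8 is down to just 3 ⇒ r4c8=3.
Step 33. [r3c9∈{6}] r3c9 has the single candidate 6, so r3c9=6.

Answer: 8 9 5 6 7 1 3 2 4 / 4 6 3 2 8 9 7 5 1 / 1 2 7 4 5 3 9 8 6 / 9 7 2 5 1 4 6 3 8 / 6 3 8 9 2 7 4 1 5 / 5 4 1 3 6 8 2 9 7 / 2 5 9 8 4 6 1 7 3 / 3 1 6 7 9 5 8 4 2 / 7 8 4 1 3 2 5 6 9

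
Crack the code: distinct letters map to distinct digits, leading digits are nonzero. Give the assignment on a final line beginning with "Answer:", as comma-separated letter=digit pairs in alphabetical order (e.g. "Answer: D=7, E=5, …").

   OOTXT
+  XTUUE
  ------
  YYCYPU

Step 1. [col 1: T + E ≡ U (mod 10)] several values work for T in column 1 (T + E ≡ U (mod 10), carry-in 0); try T=6 ⇒ T=6.
Step 2. [col 1: T + E ≡ U (mod 10)] E=8 is one option consistent with column 1 (T + E ≡ U (mod 10), carry-in 0) — take it ⇒ E=8.
Step 3. [Y] the sum has 6 digits but both addends have 5; that extra leading digit Y is the final carry, namely 1 ⇒ Y=1.
Step 4. [col 1: T + E ≡ U (mod 10)] column 1 reads T+E+carry(0)=U with T=6, E=8; with digits 1,6,8 already taken and all letters distinct, the only value for U is 4, so U=4.
Step 5. [col 2: X + U ≡ P (mod 10)] P=2 is one option consistent with column 2 (X + U ≡ P (mod 10), carry-in 1) — take it, so P=2.
Step 6. [col 2: X + U ≡ P (mod 10)] column 2 reads X+U+carry(1)=P with U=4, P=2; with digits 1,2,4,6,8 already taken and all letters distinct, the only value for X is 7. So X=7.
Step 7. [col 4: O + T ≡ C (mod 10)] in column 4 we have O+T≡C with carry-in 1; given T=6 and digits 1,2,4,6,7,8 already taken and all letters distinct, that pins O to 3, so O=3.
Step 8. [col 4: O + T ≡ C (mod 10)] column 4: given O=3, T=6, carry-in 1, and digits 1,2,3,4,6,7,8 already taken and all letters distinct, O+T≡C (mod 10) forces C=0 ⇒ C=0.

Answer: C=0, E=8, O=3, P=2, T=6, U=4, X=7, Y=1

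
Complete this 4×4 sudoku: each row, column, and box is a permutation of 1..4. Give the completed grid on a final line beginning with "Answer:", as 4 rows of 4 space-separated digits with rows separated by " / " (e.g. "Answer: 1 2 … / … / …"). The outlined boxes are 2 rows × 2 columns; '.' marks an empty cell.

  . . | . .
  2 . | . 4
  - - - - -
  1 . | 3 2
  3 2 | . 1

Step 1. [r2c3∈{1}] r2c3 is down to just 1. So r2c3=1.
Step 2. [r1c2∈{1,3,4}] r1c2 is the only open cell in row 1 admitting 1, so r1c2=1.
Step 3. [r4c3∈{4}] r4c3 has the single candidate 4 ⇒ r4c3=4.
Step 4. [r2c2∈{3}] r2c2 has the single candidate 3, so r2c2=3.
Step 5. [r1c4∈{3}] r1c4 is down to just 3. So r1c4=3.
Step 6. [r1c3∈{2}] nothing but 2 survives at r1c3, so r1c3=2.
Step 7. [r1c1∈{4}] r1c1's peers cover all but 4, so r1c1=4.
Step 8. [r3c2∈{4}] only 4 remains possible at r3c2. So r3c2=4.

Answer: 4 1 2 3 / 2 3 1 4 / 1 4 3 2 / 3 2 4 1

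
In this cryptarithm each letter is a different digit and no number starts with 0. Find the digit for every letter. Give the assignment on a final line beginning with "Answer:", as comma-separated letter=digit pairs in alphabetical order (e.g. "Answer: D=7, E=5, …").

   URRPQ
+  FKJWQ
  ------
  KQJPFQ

Step 1. [K] adding two 5-digit numbers gives at most 5+1 digits, and here it does — K is that final carry and must be 1 ⇒ K=1.
Step 2. [col 1: Q + Q ≡ Q (mod 10)] column 1: given nothing yet, carry-in 0, and digits 1 already taken and all letters distinct, Q+Q≡Q (mod 10) forces Q=0. So Q=0.
Step 3. [col 2: P + W ≡ F (mod 10)] P=3 is one option consistent with column 2 (P + W ≡ F (mod 10), carry-in 0) — take it, so P=3.
Step 4. [col 2: P + W ≡ F (mod 10)] no forcing yet in column 2 (carry-in 0); W=9 is free and consistent — try it. So W=9.
Step 5. [col 2: P + W ≡ F (mod 10)] column 2: given P=3, W=9, carry-in 0, and digits 0,1,3,9 already taken and all letters distinct, P+W≡F (mod 10) forces F=2 ⇒ F=2.
Step 6. [col 3: R + J ≡ P (mod 10)] column 3 (R + J ≡ P (mod 10), carry-in 1) doesn't pin J yet; pick J=7 and continue, so J=7.
Step 7. [col 3: R + J ≡ P (mod 10)] column 3 reads R+J+carry(1)=P with J=7, P=3; with digits 0,1,2,3,7,9 already taken and all letters distinct, the only value for R is 5. So R=5.
Step 8. [col 5: U + F ≡ Q (mod 10)] column 5: given F=2, Q=0, carry-in 0, and digits 0,1,2,3,5,7,9 already taken and all letters distinct, U+F≡Q (mod 10) forces U=8 ⇒ U=8.

Answer: F=2, J=7, K=1, P=3, Q=0, R=5, U=8, W=9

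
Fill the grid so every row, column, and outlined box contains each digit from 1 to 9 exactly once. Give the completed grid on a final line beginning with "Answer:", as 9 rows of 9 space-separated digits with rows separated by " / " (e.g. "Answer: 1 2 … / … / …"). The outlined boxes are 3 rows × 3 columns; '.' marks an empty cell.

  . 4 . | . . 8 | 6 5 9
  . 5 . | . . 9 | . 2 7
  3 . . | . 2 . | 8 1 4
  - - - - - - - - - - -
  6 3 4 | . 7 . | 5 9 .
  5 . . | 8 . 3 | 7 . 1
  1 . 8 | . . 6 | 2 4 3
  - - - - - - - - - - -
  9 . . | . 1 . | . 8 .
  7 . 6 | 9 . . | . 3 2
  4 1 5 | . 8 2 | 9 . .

Step 1. [r9c4∈{3,6,7}] r9c4 is the only open cell in row 9 admitting 3 ⇒ r9c4=3.
Step 2. [r7c4∈{4,5,6,7}] in box 8, 6 fits only at r7c4 ⇒ r7c4=6.
Step 3. [r7c6∈{4,5,7}] 7 has one home in row 7: r7c6, so r7c6=7.
Step 4. [r8c6∈{4,5}] across col 6, 4 lands solely at r8c6. So r8c6=4.
Step 5. [r3c2∈{6,7,9}] across row 3, 6 lands solely at r3c2, so r3c2=6.
Step 6. [r5c5∈{4,9}] row 5 places 4 nowhere but r5c5, so r5c5=4.
Step 7. [r7c2∈{2}] r7c2 has the single candidate 2. So r7c2=2.
Step 8. [r6c4∈{5}] only 5 remains possible at r6c4 ⇒ r6c4=5.
Step 9. [r3c3∈{7,9}] across row 3, 9 lands solely at r3c3 ⇒ r3c3=9.
Step 10. [r1c3∈{1,2,7}] col 3 places 7 nowhere but r1c3, so r1c3=7.
Step 11. [r1c4∈{1}] r1c4's peers cover all but 1. So r1c4=1.
Step 12. [r5c2∈{9}] only 9 remains possible at r5c2. So r5c2=9.
Step 13. [r5c8∈{6}] only 6 remains possible at r5c8 ⇒ r5c8=6.
Step 14. [r2c7∈{3}] only 3 remains possible at r2c7 ⇒ r2c7=3.
Step 15. [r3c6∈{5}] nothing but 5 survives at r3c6 ⇒ r3c6=5.
Step 16. [r9c9∈{6}] r9c9 has the single candidate 6, so r9c9=6.
Step 17. [r4c4∈{2}] nothing but 2 survives at r4c4, so r4c4=2.
Step 18. [r2c5∈{6}] nothing but 6 survives at r2c5. So r2c5=6.
Step 19. [r8c5∈{5}] r8c5's peers cover all but 5 ⇒ r8c5=5.
Step 20. [r1c5∈{3}] only 3 remains possible at r1c5 ⇒ r1c5=3.
Step 21. [r5c3∈{2}] r5c3's peers cover all but 2 ⇒ r5c3=2.
Step 22. [r4c6∈{1}] r4c6's peers cover all but 1. So r4c6=1.
Step 23. [r2c3∈{1}] only 1 remains possible at r2c3. So r2c3=1.
Step 24. [r7c9∈{5}] nothing but 5 survives at r7c9, so r7c9=5.
Step 25. [r8c7∈{1}] r8c7 has the single candidate 1 ⇒ r8c7=1.
Step 26. [r4c9∈{8}] r4c9's peers cover all but 8. So r4c9=8.
Step 27. [r2c1∈{8}] r2c1's peers cover all but 8, so r2c1=8.
Step 28. [r6c2∈{7}] nothing but 7 survives at r6c2 ⇒ r6c2=7.
Step 29. [r7c3∈{3}] r7c3 is down to just 3. So r7c3=3.
Step 30. [r7c7∈{4}] r7c7's peers cover all but 4 ⇒ r7c7=4.
Step 31. [r6c5∈{9}] r6c5's peers cover all but 9, so r6c5=9.
Step 32. [r9c8∈{7}] r9c8's peers cover all but 7, so r9c8=7.
Step 33. [r1c1∈{2}] r1c1 has the single candidate 2 ⇒ r1c1=2.
Step 34. [r2c4∈{4}] nothing but 4 survives at r2c4 ⇒ r2c4=4.
Step 35. [r3c4∈{7}] nothing but 7 survives at r3c4, so r3c4=7.
Step 36. [r8c2∈{8}] r8c2 is down to just 8. So r8c2=8.

Answer: 2 4 7 1 3 8 6 5 9 / 8 5 1 4 6 9 3 2 7 / 3 6 9 7 2 5 8 1 4 / 6 3 4 2 7 1 5 9 8 / 5 9 2 8 4 3 7 6 1 / 1 7 8 5 9 6 2 4 3 / 9 2 3 6 1 7 4 8 5 / 7 8 6 9 5 4 1 3 2 / 4 1 5 3 8 2 9 7 6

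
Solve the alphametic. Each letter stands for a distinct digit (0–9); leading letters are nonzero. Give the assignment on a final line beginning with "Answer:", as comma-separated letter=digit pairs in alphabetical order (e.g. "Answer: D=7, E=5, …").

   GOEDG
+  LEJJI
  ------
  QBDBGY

Step 1. [col 1: G + I ≡ Y (mod 10)] several values work for I in column 1 (G + I ≡ Y (mod 10), carry-in 0); try I=8, so I=8.
Step 2. [col 1: G + I ≡ Y (mod 10)] Y=2 is one option consistent with column 1 (G + I ≡ Y (mod 10), carry-in 0) — take it. So Y=2.
Step 3. [Q] the sum has 6 digits but both addends have 5; that extra leading digit Q is the final carry, namely 1. So Q=1.
Step 4. [col 1: G + I ≡ Y (mod 10)] from column 1 (I=8, Y=2, carry-in 0, digits 1,2,8 already taken and all letters distinct): G must equal 4, so G=4.
Step 5. [col 2: D + J ≡ G (mod 10)] D=6 is one option consistent with column 2 (D + J ≡ G (mod 10), carry-in 1) — take it, so D=6.
Step 6. [col 2: D + J ≡ G (mod 10)] column 2: given D=6, G=4, carry-in 1, and digits 1,2,4,6,8 already taken and all letters distinct, D+J≡G (mod 10) forces J=7 ⇒ J=7.
Step 7. [col 3: E + J ≡ B (mod 10)] column 3: given J=7, carry-in 1, and digits 1,2,4,6,7,8 already taken and all letters distinct, E+J≡B (mod 10) forces B=3, so B=3.
Step 8. [col 3: E + J ≡ B (mod 10)] column 3: given J=7, B=3, carry-in 1, and digits 1,2,3,4,6,7,8 already taken and all letters distinct, E+J≡B (mod 10) forces E=5 ⇒ E=5.
Step 9. [col 4: O + E ≡ D (mod 10)] in column 4 we have O+E≡D with carry-in 1; given E=5, D=6 and digits 1,2,3,4,5,6,7,8 already taken and all letters distinct, that pins O to 0, so O=0.
Step 10. [col 5: G + L ≡ B (mod 10)] from column 5 (G=4, B=3, carry-in 0, digits 0,1,2,3,4,5,6,7,8 already taken and all letters distinct): L must equal 9. So L=9.

Answer: B=3, D=6, E=5, G=4, I=8, J=7, L=9, O=0, Q=1, Y=2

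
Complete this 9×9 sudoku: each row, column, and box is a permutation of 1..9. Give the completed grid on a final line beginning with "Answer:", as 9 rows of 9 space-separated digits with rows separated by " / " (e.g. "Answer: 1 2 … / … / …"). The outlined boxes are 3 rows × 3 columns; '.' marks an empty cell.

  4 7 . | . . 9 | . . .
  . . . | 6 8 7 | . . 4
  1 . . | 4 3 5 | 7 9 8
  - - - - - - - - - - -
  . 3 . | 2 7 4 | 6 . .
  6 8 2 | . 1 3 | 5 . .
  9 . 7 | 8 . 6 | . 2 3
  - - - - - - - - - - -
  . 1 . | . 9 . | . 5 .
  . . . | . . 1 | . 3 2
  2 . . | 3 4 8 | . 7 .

Step 1. [r6c7∈{1,4}] across row 6, 1 lands solely at r6c7, so r6c7=1.
Step 2. [r8c4∈{5,7}] r8c4 is the only open cell in col 4 admitting 5 ⇒ r8c4=5.
Step 3. [r3c3∈{6}] r3c3 has the single candidate 6, so r3c3=6.
Step 4. [r1c3∈{3,5,8}] row 1 places 8 nowhere but r1c3 ⇒ r1c3=8.
Step 5. [r9c7∈{9}] nothing but 9 survives at r9c7. So r9c7=9.
Step 6. [r4c1∈{5}] only 5 remains possible at r4c1 ⇒ r4c1=5.
Step 7. [r2c1∈{3}] r2c1's peers cover all but 3 ⇒ r2c1=3.
Step 8. [r1c9∈{1,5,6}] in row 1, 5 fits only at r1c9 ⇒ r1c9=5.
Step 9. [r2c7∈{2}] nothing but 2 survives at r2c7, so r2c7=2.
Step 10. [r9c3∈{5}] r9c3 has the single candidate 5, so r9c3=5.
Step 11. [r2c3∈{9}] r2c3's peers cover all but 9 ⇒ r2c3=9.
Step 12. [r8c3∈{4}] r8c3 is down to just 4. So r8c3=4.
Step 13. [r8c1∈{7,8}] row 8 places 7 nowhere but r8c1 ⇒ r8c1=7.
Step 14. [r9c2∈{6}] r9c2's peers cover all but 6, so r9c2=6.
Step 15. [r4c9∈{9}] r4c9 has the single candidate 9 ⇒ r4c9=9.
Step 16. [r1c8∈{1,6}] r1c8 is the only open cell in row 1 admitting 6 ⇒ r1c8=6.
Step 17. [r8c7∈{8}] nothing but 8 survives at r8c7, so r8c7=8.
Step 18. [r8c2∈{9}] r8c2 is down to just 9. So r8c2=9.
Step 19. [r1c7∈{3}] r1c7 has the single candidate 3. So r1c7=3.
Step 20. [r4c8∈{8}] r4c8 has the single candidate 8 ⇒ r4c8=8.
Step 21. [r5c9∈{7}] r5c9 is down to just 7, so r5c9=7.
Step 22. [r9c9∈{1}] r9c9 is down to just 1, so r9c9=1.
Step 23. [r5c8∈{4}] only 4 remains possible at r5c8, so r5c8=4.
Step 24. [r7c6∈{2}] r7c6's peers cover all but 2. So r7c6=2.
Step 25. [r6c5∈{5}] r6c5 has the single candidate 5, so r6c5=5.
Step 26. [r7c3∈{3}] nothing but 3 survives at r7c3 ⇒ r7c3=3.
Step 27. [r5c4∈{9}] nothing but 9 survives at r5c4, so r5c4=9.
Step 28. [r3c2∈{2}] only 2 remains possible at r3c2 ⇒ r3c2=2.
Step 29. [r7c1∈{8}] r7c1's peers cover all but 8. So r7c1=8.
Step 30. [r2c2∈{5}] only 5 remains possible at r2c2 ⇒ r2c2=5.
Step 31. [r8c5∈{6}] r8c5 has the single candidate 6, so r8c5=6.
Step 32. [r6c2∈{4}] nothing but 4 survives at r6c2, so r6c2=4.
Step 33. [r7c7∈{4}] r7c7 has the single candidate 4. So r7c7=4.
Step 34. [r2c8∈{1}] r2c8's peers cover all but 1, so r2c8=1.
Step 35. [r1c4∈{1}] only 1 remains possible at r1c4, so r1c4=1.
Step 36. [r4c3∈{1}] r4c3 has the single candidate 1. So r4c3=1.
Step 37. [r1c5∈{2}] r1c5 has the single candidate 2 ⇒ r1c5=2.
Step 38. [r7c4∈{7}] r7c4 has the single candidate 7, so r7c4=7.
Step 39. [r7c9∈{6}] only 6 remains possible at r7c9, so r7c9=6.

Answer: 4 7 8 1 2 9 3 6 5 / 3 5 9 6 8 7 2 1 4 / 1 2 6 4 3 5 7 9 8 / 5 3 1 2 7 4 6 8 9 / 6 8 2 9 1 3 5 4 7 / 9 4 7 8 5 6 1 2 3 / 8 1 3 7 9 2 4 5 6 / 7 9 4 5 6 1 8 3 2 / 2 6 5 3 4 8 9 7 1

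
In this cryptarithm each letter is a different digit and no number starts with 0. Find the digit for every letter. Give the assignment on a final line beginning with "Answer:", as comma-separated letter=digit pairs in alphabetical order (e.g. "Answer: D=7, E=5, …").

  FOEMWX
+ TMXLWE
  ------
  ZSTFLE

Step 1. [col 1: X + E ≡ E (mod 10)] column 1: given nothing yet, carry-in 0, and all letters distinct, none taken yet, X+E≡E (mod 10) forces X=0, so X=0.
Step 2. [col 1: X + E ≡ E (mod 10)] column 1 (X + E ≡ E (mod 10), carry-in 0) doesn't pin E yet; pick E=2 and continue, so E=2.
Step 3. [col 2: W + W ≡ L (mod 10)] L=8 is one option consistent with column 2 (W + W ≡ L (mod 10), carry-in 0) — take it ⇒ L=8.
Step 4. [col 2: W + W ≡ L (mod 10)] column 2 (W + W ≡ L (mod 10), carry-in 0) doesn't pin W yet; pick W=9 and continue, so W=9.
Step 5. [col 3: M + L ≡ F (mod 10)] no forcing yet in column 3 (carry-in 1); F=4 is free and consistent — try it, so F=4.
Step 6. [col 3: M + L ≡ F (mod 10)] column 3 reads M+L+carry(1)=F with L=8, F=4; with digits 0,2,4,8,9 already taken and all letters distinct, the only value for M is 5, so M=5.
Step 7. [col 4: E + X ≡ T (mod 10)] column 4 reads E+X+carry(1)=T with E=2, X=0; with digits 0,2,4,5,8,9 already taken and all letters distinct, the only value for T is 3. So T=3.
Step 8. [col 5: O + M ≡ S (mod 10)] no forcing yet in column 5 (carry-in 0); S=6 is free and consistent — try it, so S=6.
Step 9. [col 5: O + M ≡ S (mod 10)] from column 5 (M=5, S=6, carry-in 0, digits 0,2,3,4,5,6,8,9 already taken and all letters distinct): O must equal 1, so O=1.
Step 10. [col 6: F + T ≡ Z (mod 10)] column 6: given F=4, T=3, carry-in 0, and digits 0,1,2,3,4,5,6,8,9 already taken and all letters distinct, F+T≡Z (mod 10) forces Z=7 ⇒ Z=7.

Answer: E=2, F=4, L=8, M=5, O=1, S=6, T=3, W=9, X=0, Z=7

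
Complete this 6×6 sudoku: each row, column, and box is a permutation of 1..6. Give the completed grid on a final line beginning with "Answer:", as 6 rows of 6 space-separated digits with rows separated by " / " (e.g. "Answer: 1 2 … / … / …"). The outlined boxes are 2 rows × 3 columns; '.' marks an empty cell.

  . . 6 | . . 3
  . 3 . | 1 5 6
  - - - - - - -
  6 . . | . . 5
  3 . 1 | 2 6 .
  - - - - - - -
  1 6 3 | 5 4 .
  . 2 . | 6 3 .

Step 1. [r3c2∈{4}] r3c2's peers cover all but 4 ⇒ r3c2=4.
Step 2. [r6c3∈{4,5}] r6c3 is the only open cell in col 3 admitting 5, so r6c3=5.
Step 3. [r2c3∈{2,4}] across col 3, 4 lands solely at r2c3 ⇒ r2c3=4.
Step 4. [r1c1∈{2,5}] in col 1, 5 fits only at r1c1. So r1c1=5.
Step 5. [r3c4∈{3}] nothing but 3 survives at r3c4 ⇒ r3c4=3.
Step 6. [r4c6∈{4}] r4c6's peers cover all but 4, so r4c6=4.
Step 7. [r5c6∈{2}] r5c6 is down to just 2 ⇒ r5c6=2.
Step 8. [r4c2∈{5}] nothing but 5 survives at r4c2, so r4c2=5.
Step 9. [r6c1∈{4}] nothing but 4 survives at r6c1, so r6c1=4.
Step 10. [r3c5∈{1}] r3c5 has the single candidate 1 ⇒ r3c5=1.
Step 11. [r6c6∈{1}] r6c6 has the single candidate 1. So r6c6=1.
Step 12. [r1c4∈{4}] only 4 remains possible at r1c4 ⇒ r1c4=4.
Step 13. [r1c2∈{1}] nothing but 1 survives at r1c2, so r1c2=1.
Step 14. [r2c1∈{2}] r2c1 has the single candidate 2, so r2c1=2.
Step 15. [r1c5∈{2}] r1c5 has the single candidate 2. So r1c5=2.
Step 16. [r3c3∈{2}] r3c3 is down to just 2. So r3c3=2.

Answer: 5 1 6 4 2 3 / 2 3 4 1 5 6 / 6 4 2 3 1 5 / 3 5 1 2 6 4 / 1 6 3 5 4 2 / 4 2 5 6 3 1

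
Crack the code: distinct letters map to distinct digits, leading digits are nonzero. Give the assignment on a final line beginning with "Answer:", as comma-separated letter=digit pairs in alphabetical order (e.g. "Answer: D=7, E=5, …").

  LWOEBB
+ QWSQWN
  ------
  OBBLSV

Step 1. [col 1: B + N ≡ V (mod 10)] no forcing yet in column 1 (carry-in 0); B=3 is free and consistent — try it, so B=3.
Step 2. [col 1: B + N ≡ V (mod 10)] several values work for N in column 1 (B + N ≡ V (mod 10), carry-in 0); try N=7, so N=7.
Step 3. [col 1: B + N ≡ V (mod 10)] column 1 reads B+N+carry(0)=V with B=3, N=7; with digits 3,7 already taken and all letters distinct, the only value for V is 0 ⇒ V=0.
Step 4. [col 2: B + W ≡ S (mod 10)] column 2 (B + W ≡ S (mod 10), carry-in 1) doesn't pin W yet; pick W=1 and continue ⇒ W=1.
Step 5. [col 2: B + W ≡ S (mod 10)] from column 2 (B=3, W=1, carry-in 1, digits 0,1,3,7 already taken and all letters distinct): S must equal 5. So S=5.
Step 6. [col 3: E + Q ≡ L (mod 10)] no forcing yet in column 3 (carry-in 0); E=4 is free and consistent — try it. So E=4.
Step 7. [col 3: E + Q ≡ L (mod 10)] no forcing yet in column 3 (carry-in 0); Q=2 is free and consistent — try it. So Q=2.
Step 8. [col 3: E + Q ≡ L (mod 10)] column 3: given E=4, Q=2, carry-in 0, and digits 0,1,2,3,4,5,7 already taken and all letters distinct, E+Q≡L (mod 10) forces L=6 ⇒ L=6.
Step 9. [col 4: O + S ≡ B (mod 10)] column 4: given S=5, B=3, carry-in 0, and digits 0,1,2,3,4,5,6,7 already taken and all letters distinct, O+S≡B (mod 10) forces O=8, so O=8.

Answer: B=3, E=4, L=6, N=7, O=8, Q=2, S=5, V=0, W=1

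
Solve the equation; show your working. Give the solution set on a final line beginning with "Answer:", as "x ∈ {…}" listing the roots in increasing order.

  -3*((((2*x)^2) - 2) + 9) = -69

Step 1. [-3*((((2*x)^2) - 2) + 9) = -69] leading coefficient -3: divide by -3. So div: (((2*x)^2) - 2) + 9 = 23.
Step 2. [(((2*x)^2) - 2) + 9 = 23] 9 comes off first (subtract 9). So sub: ((2*x)^2) - 2 = 14.
Step 3. [((2*x)^2) - 2 = 14] add 2: x sits inside (… - 2), so sub: (2*x)^2 = 16.
Step 4. [(2*x)^2 = 16] √ both sides: 16 ≥ 0 gives two branches. So sqrt: 2*x = 4 or -4.
Step 5. [2*x = 4 or -4] 2 out front; divide by 2. So div: x = 2 or -2.

Answer: x ∈ {-2, 2}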